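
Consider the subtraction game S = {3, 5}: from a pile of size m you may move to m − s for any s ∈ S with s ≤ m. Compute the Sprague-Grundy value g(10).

Build the Grundy sequence with g(k) = mex{g(k−s) : s ∈ {3, 5}, s ≤ k}:
k:     0  1  2  3  4  5  6  7  8  9 10
g(k):  0  0  0  1  1  1  2  2  0  0  0
So g(10) = 0.

0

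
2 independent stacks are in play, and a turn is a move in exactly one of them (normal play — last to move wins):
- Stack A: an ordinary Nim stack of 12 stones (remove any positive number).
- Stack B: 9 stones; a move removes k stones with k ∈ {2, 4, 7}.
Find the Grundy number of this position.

Stack A is a plain Nim stack of size 12, so its Grundy value is 12.
Build the Grundy sequence for stack B with g(k) = mex{g(k−s) : s ∈ {2, 4, 7}, s ≤ k}:
g(0) = mex{} = 0
g(1) = mex{} = 0
g(2) = mex{0} = 1
g(3) = mex{0} = 1
g(4) = mex{0,1} = 2
g(5) = mex{0,1} = 2
g(6) = mex{1,2} = 0
g(7) = mex{0,1,2} = 3
g(8) = mex{0,2} = 1
g(9) = mex{1,2,3} = 0
So g(9) = 0.
The value of a disjunctive sum is the nim-sum of the parts.
Combined value = 12 ⊕ 0 = 12.

12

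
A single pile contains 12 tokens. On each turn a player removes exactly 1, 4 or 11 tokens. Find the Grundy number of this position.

Compute g(0), g(1), … for moves {1, 4, 11}:
g(0) = mex{} = 0
g(1) = mex{0} = 1
g(2) = mex{1} = 0
g(3) = mex{0} = 1
g(4) = mex{0,1} = 2
g(5) = mex{1,2} = 0
g(6) = mex{0} = 1
g(7) = mex{1} = 0
g(8) = mex{0,2} = 1
g(9) = mex{0,1} = 2
g(10) = mex{1,2} = 0
g(11) = mex{0} = 1
g(12) = mex{1} = 0
So g(12) = 0.

0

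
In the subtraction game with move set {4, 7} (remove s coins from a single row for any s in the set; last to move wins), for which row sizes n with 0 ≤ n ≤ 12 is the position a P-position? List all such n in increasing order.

Grundy values for subtraction set {4, 7}:
k:     0  1  2  3  4  5  6  7  8  9 10 11 12
g(k):  0  0  0  0  1  1  1  1  2  2  2  0  0
The P-positions (g = 0) in 0..12 are 0, 1, 2, 3, 11, 12.

0, 1, 2, 3, 11, 12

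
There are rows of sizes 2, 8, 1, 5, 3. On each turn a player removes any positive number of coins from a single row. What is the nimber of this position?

13

Nim-sum: 2 ^ 8 ^ 1 ^ 5 ^ 3 = 13.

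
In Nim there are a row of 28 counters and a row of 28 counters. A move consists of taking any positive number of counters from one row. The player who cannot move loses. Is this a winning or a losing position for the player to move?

Losing position

Bitwise XOR of the heap sizes:
  11100  (28)
  11100  (28)
  -----
  00000  (0)
The nim-sum is 0, so this is a P-position: the player to move is in a losing position under optimal play.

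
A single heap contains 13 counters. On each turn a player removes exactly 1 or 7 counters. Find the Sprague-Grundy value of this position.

1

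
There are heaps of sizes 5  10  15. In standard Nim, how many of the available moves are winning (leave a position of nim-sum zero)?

0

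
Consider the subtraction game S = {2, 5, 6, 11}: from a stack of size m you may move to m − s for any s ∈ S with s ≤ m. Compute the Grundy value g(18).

1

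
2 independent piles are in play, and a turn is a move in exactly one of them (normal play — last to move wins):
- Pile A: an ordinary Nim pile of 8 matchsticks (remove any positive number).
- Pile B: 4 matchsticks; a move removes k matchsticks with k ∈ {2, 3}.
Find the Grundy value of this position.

Pile A is a plain Nim pile of size 8, so its Grundy value is 8.
Grundy values for pile B (subtraction set {2, 3}):
g(0) = mex{} = 0
g(1) = mex{} = 0
g(2) = mex{0} = 1
g(3) = mex{0} = 1
g(4) = mex{0,1} = 2
So g(4) = 2.
By the Sprague-Grundy theorem, the Grundy value of a sum of independent games is the XOR of the component values.
Combined value = 8 ⊕ 2 = 10.

10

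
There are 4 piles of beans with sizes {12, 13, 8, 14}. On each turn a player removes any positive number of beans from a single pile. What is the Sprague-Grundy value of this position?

7

Nim-sum: 12 XOR 13 XOR 8 XOR 14 = 7.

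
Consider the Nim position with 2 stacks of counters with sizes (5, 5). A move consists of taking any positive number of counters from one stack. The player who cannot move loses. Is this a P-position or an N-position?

P-position

Bitwise XOR of the heap sizes:
  101  (5)
  101  (5)
  ---
  000  (0)
The nim-sum is 0, so this is a P-position: the player to move is in a losing position under optimal play.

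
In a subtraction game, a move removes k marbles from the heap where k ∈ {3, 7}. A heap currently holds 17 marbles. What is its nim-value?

Compute g(0), g(1), … for moves {3, 7}:
k:     0  1  2  3  4  5  6  7  8  9 10 11 12 13 14 15 16 17
g(k):  0  0  0  1  1  1  0  2  2  1  0  0  0  1  1  1  0  2
So g(17) = 2.

2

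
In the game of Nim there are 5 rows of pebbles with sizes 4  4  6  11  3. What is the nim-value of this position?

Write each in binary and XOR column by column:
  0100  (4)
  0100  (4)
  0110  (6)
  1011  (11)
  0011  (3)
  ----
  1110  (14)

14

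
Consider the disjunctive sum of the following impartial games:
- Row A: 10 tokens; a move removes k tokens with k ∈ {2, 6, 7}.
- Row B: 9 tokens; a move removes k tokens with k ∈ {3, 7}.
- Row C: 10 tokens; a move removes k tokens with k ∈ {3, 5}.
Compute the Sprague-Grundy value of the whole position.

2

For row A, compute g(0), g(1), … with moves {2, 6, 7}:
k:     0  1  2  3  4  5  6  7  8  9 10
g(k):  0  0  1  1  0  0  1  1  2  0  3
So g(10) = 3.
Grundy values for row B (subtraction set {3, 7}):
g(0) = mex{} = 0
g(1) = mex{} = 0
g(2) = mex{} = 0
g(3) = mex{0} = 1
g(4) = mex{0} = 1
g(5) = mex{0} = 1
g(6) = mex{1} = 0
g(7) = mex{0,1} = 2
g(8) = mex{0,1} = 2
g(9) = mex{0} = 1
So g(9) = 1.
For row C, compute g(0), g(1), … with moves {3, 5}:
g(0) = mex{} = 0
g(1) = mex{} = 0
g(2) = mex{} = 0
g(3) = mex{0} = 1
g(4) = mex{0} = 1
g(5) = mex{0} = 1
g(6) = mex{0,1} = 2
g(7) = mex{0,1} = 2
g(8) = mex{1} = 0
g(9) = mex{1,2} = 0
g(10) = mex{1,2} = 0
So g(10) = 0.
By the Sprague-Grundy theorem, the Grundy value of a sum of independent games is the XOR of the component values.
Combined value = 3 XOR 1 XOR 0 = 2.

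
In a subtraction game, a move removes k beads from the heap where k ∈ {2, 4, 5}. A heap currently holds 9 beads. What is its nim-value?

Grundy values for subtraction set {2, 4, 5}:
g(0) = mex{} = 0
g(1) = mex{} = 0
g(2) = mex{0} = 1
g(3) = mex{0} = 1
g(4) = mex{0,1} = 2
g(5) = mex{0,1} = 2
g(6) = mex{0,1,2} = 3
g(7) = mex{1,2} = 0
g(8) = mex{1,2,3} = 0
g(9) = mex{0,2} = 1
So g(9) = 1.

1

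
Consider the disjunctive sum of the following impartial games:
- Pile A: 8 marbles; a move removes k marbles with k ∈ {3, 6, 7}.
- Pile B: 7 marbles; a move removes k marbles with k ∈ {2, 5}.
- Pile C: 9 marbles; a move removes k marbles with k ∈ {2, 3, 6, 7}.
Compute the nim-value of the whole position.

2

For pile A, compute g(0), g(1), … with moves {3, 6, 7}:
g(0) = mex{} = 0
g(1) = mex{} = 0
g(2) = mex{} = 0
g(3) = mex{0} = 1
g(4) = mex{0} = 1
g(5) = mex{0} = 1
g(6) = mex{0,1} = 2
g(7) = mex{0,1} = 2
g(8) = mex{0,1} = 2
So g(8) = 2.
Build the Grundy sequence for pile B with g(k) = mex{g(k−s) : s ∈ {2, 5}, s ≤ k}:
k:     0  1  2  3  4  5  6  7
g(k):  0  0  1  1  0  2  1  0
So g(7) = 0.
For pile C, compute g(0), g(1), … with moves {2, 3, 6, 7}:
k:     0  1  2  3  4  5  6  7  8  9
g(k):  0  0  1  1  2  0  3  1  2  0
So g(9) = 0.
By the Sprague-Grundy theorem, the Grundy value of a sum of independent games is the XOR of the component values.
Combined value = 2 XOR 0 XOR 0 = 2.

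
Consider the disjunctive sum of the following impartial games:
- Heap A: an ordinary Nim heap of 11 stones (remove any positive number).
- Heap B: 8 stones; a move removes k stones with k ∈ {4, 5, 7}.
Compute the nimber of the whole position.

9

Heap A is a plain Nim heap of size 11, so its Grundy value is 11.
For heap B, compute g(0), g(1), … with moves {4, 5, 7}:
k:     0  1  2  3  4  5  6  7  8
g(k):  0  0  0  0  1  1  1  1  2
So g(8) = 2.
The value of a disjunctive sum is the nim-sum of the parts.
Combined value = 11 ⊕ 2 = 9.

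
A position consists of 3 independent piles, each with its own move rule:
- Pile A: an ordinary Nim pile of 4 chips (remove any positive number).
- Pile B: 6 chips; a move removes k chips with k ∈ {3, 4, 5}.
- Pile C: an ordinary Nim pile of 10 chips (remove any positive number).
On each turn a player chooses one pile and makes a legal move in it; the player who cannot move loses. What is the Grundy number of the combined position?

12

Pile A is a plain Nim pile of size 4, so its Grundy value is 4.
For pile B, compute g(0), g(1), … with moves {3, 4, 5}:
g(0) = mex{} = 0
g(1) = mex{} = 0
g(2) = mex{} = 0
g(3) = mex{0} = 1
g(4) = mex{0} = 1
g(5) = mex{0} = 1
g(6) = mex{0,1} = 2
So g(6) = 2.
Pile C is a plain Nim pile of size 10, so its Grundy value is 10.
The value of a disjunctive sum is the nim-sum of the parts.
Combined value = 4 XOR 2 XOR 10 = 12.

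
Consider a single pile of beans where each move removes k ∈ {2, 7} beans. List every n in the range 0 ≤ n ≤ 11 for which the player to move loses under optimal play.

Grundy values for subtraction set {2, 7}:
k:     0  1  2  3  4  5  6  7  8  9 10 11
g(k):  0  0  1  1  0  0  1  1  2  0  0  1
The P-positions (g = 0) in 0..11 are 0, 1, 4, 5, 9, 10.

0, 1, 4, 5, 9, 10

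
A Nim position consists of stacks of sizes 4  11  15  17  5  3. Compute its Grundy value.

23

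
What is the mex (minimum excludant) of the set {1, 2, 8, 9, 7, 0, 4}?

The values 0, 1, 2 are all present; 3 is the first non-negative integer missing from the set.

3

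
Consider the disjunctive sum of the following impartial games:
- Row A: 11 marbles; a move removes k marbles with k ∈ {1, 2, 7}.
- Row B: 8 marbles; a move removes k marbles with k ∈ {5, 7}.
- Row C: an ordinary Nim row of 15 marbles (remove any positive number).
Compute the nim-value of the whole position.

Build the Grundy sequence for row A with g(k) = mex{g(k−s) : s ∈ {1, 2, 7}, s ≤ k}:
g(0) = mex{} = 0
g(1) = mex{0} = 1
g(2) = mex{0,1} = 2
g(3) = mex{1,2} = 0
g(4) = mex{0,2} = 1
g(5) = mex{0,1} = 2
g(6) = mex{1,2} = 0
g(7) = mex{0,2} = 1
g(8) = mex{0,1} = 2
g(9) = mex{1,2} = 0
g(10) = mex{0,2} = 1
g(11) = mex{0,1} = 2
So g(11) = 2.
For row B, compute g(0), g(1), … with moves {5, 7}:
g(0) = mex{} = 0
g(1) = mex{} = 0
g(2) = mex{} = 0
g(3) = mex{} = 0
g(4) = mex{} = 0
g(5) = mex{0} = 1
g(6) = mex{0} = 1
g(7) = mex{0} = 1
g(8) = mex{0} = 1
So g(8) = 1.
Row C is a plain Nim row of size 15, so its Grundy value is 15.
The value of a disjunctive sum is the nim-sum of the parts.
Combined value = 2 XOR 1 XOR 15 = 12.

12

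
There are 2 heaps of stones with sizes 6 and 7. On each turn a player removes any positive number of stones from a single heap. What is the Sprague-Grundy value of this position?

Compute the nim-sum pairwise:
6 XOR 7 = 1

1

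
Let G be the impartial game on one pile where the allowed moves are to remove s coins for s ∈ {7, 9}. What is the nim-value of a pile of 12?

Build the Grundy sequence with g(k) = mex{g(k−s) : s ∈ {7, 9}, s ≤ k}:
g(0) = mex{} = 0
g(1) = mex{} = 0
g(2) = mex{} = 0
g(3) = mex{} = 0
g(4) = mex{} = 0
g(5) = mex{} = 0
g(6) = mex{} = 0
g(7) = mex{0} = 1
g(8) = mex{0} = 1
g(9) = mex{0} = 1
g(10) = mex{0} = 1
g(11) = mex{0} = 1
g(12) = mex{0} = 1
So g(12) = 1.

1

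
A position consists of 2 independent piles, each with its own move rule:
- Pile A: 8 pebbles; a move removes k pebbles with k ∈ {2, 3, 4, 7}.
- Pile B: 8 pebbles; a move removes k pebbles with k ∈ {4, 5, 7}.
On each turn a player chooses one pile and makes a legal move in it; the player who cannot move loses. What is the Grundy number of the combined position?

Grundy values for pile A (subtraction set {2, 3, 4, 7}):
k:     0  1  2  3  4  5  6  7  8
g(k):  0  0  1  1  2  2  0  3  1
So g(8) = 1.
For pile B, compute g(0), g(1), … with moves {4, 5, 7}:
k:     0  1  2  3  4  5  6  7  8
g(k):  0  0  0  0  1  1  1  1  2
So g(8) = 2.
By the Sprague-Grundy theorem, the Grundy value of a sum of independent games is the XOR of the component values.
Combined value = 1 XOR 2 = 3.

3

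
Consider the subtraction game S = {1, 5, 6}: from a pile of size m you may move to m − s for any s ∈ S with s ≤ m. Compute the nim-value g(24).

Compute g(0), g(1), … for moves {1, 5, 6}:
k:     0  1  2  3  4  5  6  7  8  9 10 11 12 13 14 15 16 17 18 19 20 21 22 23 24
g(k):  0  1  0  1  0  1  2  3  2  3  2  0  1  0  1  0  1  2  3  2  3  2  0  1  0
So g(24) = 0.

0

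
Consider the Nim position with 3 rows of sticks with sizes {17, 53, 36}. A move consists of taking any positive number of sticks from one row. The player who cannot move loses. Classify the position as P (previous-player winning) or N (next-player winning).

Nim-sum: 17 XOR 53 XOR 36 = 0.
The nim-sum is 0, so this is a P-position: the player to move is in a losing position under optimal play.

P-position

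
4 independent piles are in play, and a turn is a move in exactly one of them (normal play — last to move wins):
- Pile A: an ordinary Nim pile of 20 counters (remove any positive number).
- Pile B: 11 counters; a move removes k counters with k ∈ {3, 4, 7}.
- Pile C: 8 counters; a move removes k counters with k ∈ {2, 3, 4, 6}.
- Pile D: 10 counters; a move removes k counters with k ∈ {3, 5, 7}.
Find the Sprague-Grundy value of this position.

20

Pile A is a plain Nim pile of size 20, so its Grundy value is 20.
For pile B, compute g(0), g(1), … with moves {3, 4, 7}:
k:     0  1  2  3  4  5  6  7  8  9 10 11
g(k):  0  0  0  1  1  1  2  2  2  3  0  0
So g(11) = 0.
Grundy values for pile C (subtraction set {2, 3, 4, 6}):
k:     0  1  2  3  4  5  6  7  8
g(k):  0  0  1  1  2  2  3  3  0
So g(8) = 0.
Build the Grundy sequence for pile D with g(k) = mex{g(k−s) : s ∈ {3, 5, 7}, s ≤ k}:
k:     0  1  2  3  4  5  6  7  8  9 10
g(k):  0  0  0  1  1  1  2  2  2  3  0
So g(10) = 0.
The value of a disjunctive sum is the nim-sum of the parts.
Combined value = 20 XOR 0 XOR 0 XOR 0 = 20.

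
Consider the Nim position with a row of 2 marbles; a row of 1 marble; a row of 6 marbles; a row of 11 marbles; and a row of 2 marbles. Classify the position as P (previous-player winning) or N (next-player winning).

Compute the nim-sum pairwise:
2 ⊕ 1 = 3
3 ⊕ 6 = 5
5 ⊕ 11 = 14
14 ⊕ 2 = 12
The nim-sum is 12 ≠ 0, so this is an N-position: the player to move can win.

N-position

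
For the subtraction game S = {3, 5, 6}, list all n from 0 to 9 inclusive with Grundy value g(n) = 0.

Build the Grundy sequence with g(k) = mex{g(k−s) : s ∈ {3, 5, 6}, s ≤ k}:
g(0) = mex{} = 0
g(1) = mex{} = 0
g(2) = mex{} = 0
g(3) = mex{0} = 1
g(4) = mex{0} = 1
g(5) = mex{0} = 1
g(6) = mex{0,1} = 2
g(7) = mex{0,1} = 2
g(8) = mex{0,1} = 2
g(9) = mex{1,2} = 0
The P-positions (g = 0) in 0..9 are 0, 1, 2, 9.

0, 1, 2, 9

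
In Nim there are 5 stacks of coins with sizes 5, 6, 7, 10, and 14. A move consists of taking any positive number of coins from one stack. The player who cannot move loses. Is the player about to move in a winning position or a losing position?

Losing position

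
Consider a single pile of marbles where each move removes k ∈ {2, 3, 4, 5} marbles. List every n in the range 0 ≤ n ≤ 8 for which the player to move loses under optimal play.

Grundy values for subtraction set {2, 3, 4, 5}:
k:     0  1  2  3  4  5  6  7  8
g(k):  0  0  1  1  2  2  3  0  0
The P-positions (g = 0) in 0..8 are 0, 1, 7, 8.

0, 1, 7, 8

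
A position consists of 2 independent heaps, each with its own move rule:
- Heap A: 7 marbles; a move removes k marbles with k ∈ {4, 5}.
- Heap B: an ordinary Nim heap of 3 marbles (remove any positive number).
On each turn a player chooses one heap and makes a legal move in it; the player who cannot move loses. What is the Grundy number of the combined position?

2

For heap A, compute g(0), g(1), … with moves {4, 5}:
g(0) = mex{} = 0
g(1) = mex{} = 0
g(2) = mex{} = 0
g(3) = mex{} = 0
g(4) = mex{0} = 1
g(5) = mex{0} = 1
g(6) = mex{0} = 1
g(7) = mex{0} = 1
So g(7) = 1.
Heap B is a plain Nim heap of size 3, so its Grundy value is 3.
The value of a disjunctive sum is the nim-sum of the parts.
Combined value = 1 ⊕ 3 = 2.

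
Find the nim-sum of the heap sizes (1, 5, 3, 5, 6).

4

In binary:
  001  (1)
  101  (5)
  011  (3)
  101  (5)
  110  (6)
  ---
  100  (4)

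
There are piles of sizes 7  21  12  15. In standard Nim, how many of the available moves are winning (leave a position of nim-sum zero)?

Compute the nim-sum pairwise:
7 ^ 21 = 18
18 ^ 12 = 30
30 ^ 15 = 17
The overall nim-sum is X = 17. A pile of size p has a winning move iff p XOR X < p (reduce it to p XOR X).
  7: 7 XOR 17 = 22 ≥ 7 — no move.
  21: 21 XOR 17 = 4 < 21 — winning move (to 4).
  12: 12 XOR 17 = 29 ≥ 12 — no move.
  15: 15 XOR 17 = 30 ≥ 15 — no move.
That gives 1 winning move.

1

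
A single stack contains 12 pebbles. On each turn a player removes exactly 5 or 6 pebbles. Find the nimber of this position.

Grundy values for subtraction set {5, 6}:
g(0) = mex{} = 0
g(1) = mex{} = 0
g(2) = mex{} = 0
g(3) = mex{} = 0
g(4) = mex{} = 0
g(5) = mex{0} = 1
g(6) = mex{0} = 1
g(7) = mex{0} = 1
g(8) = mex{0} = 1
g(9) = mex{0} = 1
g(10) = mex{0,1} = 2
g(11) = mex{1} = 0
g(12) = mex{1} = 0
So g(12) = 0.

0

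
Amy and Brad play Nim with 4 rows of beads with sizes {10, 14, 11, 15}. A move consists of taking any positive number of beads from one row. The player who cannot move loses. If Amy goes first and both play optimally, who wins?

Brad wins

Compute the nim-sum pairwise:
10 XOR 14 = 4
4 XOR 11 = 15
15 XOR 15 = 0
The nim-sum is 0, so this is a P-position: the player to move is in a losing position under optimal play; Amy is about to move from it and so loses — Brad wins.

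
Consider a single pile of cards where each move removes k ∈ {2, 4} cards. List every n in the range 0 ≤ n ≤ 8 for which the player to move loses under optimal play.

Build the Grundy sequence with g(k) = mex{g(k−s) : s ∈ {2, 4}, s ≤ k}:
k:     0  1  2  3  4  5  6  7  8
g(k):  0  0  1  1  2  2  0  0  1
The P-positions (g = 0) in 0..8 are 0, 1, 6, 7.

0, 1, 6, 7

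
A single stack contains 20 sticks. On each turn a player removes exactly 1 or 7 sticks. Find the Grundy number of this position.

0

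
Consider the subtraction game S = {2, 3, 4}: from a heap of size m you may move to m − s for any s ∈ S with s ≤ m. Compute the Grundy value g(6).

0

Grundy values for subtraction set {2, 3, 4}:
g(0) = mex{} = 0
g(1) = mex{} = 0
g(2) = mex{0} = 1
g(3) = mex{0} = 1
g(4) = mex{0,1} = 2
g(5) = mex{0,1} = 2
g(6) = mex{1,2} = 0
So g(6) = 0.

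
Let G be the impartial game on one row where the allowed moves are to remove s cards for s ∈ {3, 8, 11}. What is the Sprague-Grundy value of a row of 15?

3

Compute g(0), g(1), … for moves {3, 8, 11}:
k:     0  1  2  3  4  5  6  7  8  9 10 11 12 13 14 15
g(k):  0  0  0  1  1  1  0  0  2  1  1  3  2  2  2  3
So g(15) = 3.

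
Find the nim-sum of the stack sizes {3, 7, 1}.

5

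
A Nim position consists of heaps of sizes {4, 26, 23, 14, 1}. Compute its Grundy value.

6

Write each in binary and XOR column by column:
  00100  (4)
  11010  (26)
  10111  (23)
  01110  (14)
  00001  (1)
  -----
  00110  (6)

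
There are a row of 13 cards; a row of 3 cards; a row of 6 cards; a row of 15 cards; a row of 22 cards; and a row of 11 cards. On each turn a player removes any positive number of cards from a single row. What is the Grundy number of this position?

Compute the nim-sum pairwise:
13 XOR 3 = 14
14 XOR 6 = 8
8 XOR 15 = 7
7 XOR 22 = 17
17 XOR 11 = 26

26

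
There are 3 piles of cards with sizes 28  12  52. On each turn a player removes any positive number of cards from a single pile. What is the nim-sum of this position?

36

Compute the nim-sum pairwise:
28 XOR 12 = 16
16 XOR 52 = 36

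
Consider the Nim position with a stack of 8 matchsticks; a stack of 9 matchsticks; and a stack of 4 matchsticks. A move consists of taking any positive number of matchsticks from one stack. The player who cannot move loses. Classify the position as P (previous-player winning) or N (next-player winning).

N-position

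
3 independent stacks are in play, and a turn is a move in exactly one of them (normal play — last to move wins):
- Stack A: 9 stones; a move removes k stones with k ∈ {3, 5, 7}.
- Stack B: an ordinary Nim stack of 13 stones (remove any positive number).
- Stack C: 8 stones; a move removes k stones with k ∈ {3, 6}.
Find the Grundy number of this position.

12

Grundy values for stack A (subtraction set {3, 5, 7}):
g(0) = mex{} = 0
g(1) = mex{} = 0
g(2) = mex{} = 0
g(3) = mex{0} = 1
g(4) = mex{0} = 1
g(5) = mex{0} = 1
g(6) = mex{0,1} = 2
g(7) = mex{0,1} = 2
g(8) = mex{0,1} = 2
g(9) = mex{0,1,2} = 3
So g(9) = 3.
Stack B is a plain Nim stack of size 13, so its Grundy value is 13.
Build the Grundy sequence for stack C with g(k) = mex{g(k−s) : s ∈ {3, 6}, s ≤ k}:
k:     0  1  2  3  4  5  6  7  8
g(k):  0  0  0  1  1  1  2  2  2
So g(8) = 2.
By the Sprague-Grundy theorem, the Grundy value of a sum of independent games is the XOR of the component values.
Combined value = 3 XOR 13 XOR 2 = 12.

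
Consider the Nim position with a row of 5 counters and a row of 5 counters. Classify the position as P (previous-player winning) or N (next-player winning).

Compute the nim-sum pairwise:
5 XOR 5 = 0
The nim-sum is 0, so this is a P-position: the player to move is in a losing position under optimal play.

P-position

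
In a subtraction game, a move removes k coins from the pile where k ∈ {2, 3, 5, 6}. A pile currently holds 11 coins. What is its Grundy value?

1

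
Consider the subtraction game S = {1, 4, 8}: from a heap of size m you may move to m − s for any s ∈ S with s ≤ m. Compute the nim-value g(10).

Build the Grundy sequence with g(k) = mex{g(k−s) : s ∈ {1, 4, 8}, s ≤ k}:
g(0) = mex{} = 0
g(1) = mex{0} = 1
g(2) = mex{1} = 0
g(3) = mex{0} = 1
g(4) = mex{0,1} = 2
g(5) = mex{1,2} = 0
g(6) = mex{0} = 1
g(7) = mex{1} = 0
g(8) = mex{0,2} = 1
g(9) = mex{0,1} = 2
g(10) = mex{0,1,2} = 3
So g(10) = 3.

3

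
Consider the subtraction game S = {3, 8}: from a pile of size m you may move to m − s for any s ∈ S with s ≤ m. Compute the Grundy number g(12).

Build the Grundy sequence with g(k) = mex{g(k−s) : s ∈ {3, 8}, s ≤ k}:
k:     0  1  2  3  4  5  6  7  8  9 10 11 12
g(k):  0  0  0  1  1  1  0  0  2  1  1  0  0
So g(12) = 0.

0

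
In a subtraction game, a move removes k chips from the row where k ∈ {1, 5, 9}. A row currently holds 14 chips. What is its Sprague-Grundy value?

0

Build the Grundy sequence with g(k) = mex{g(k−s) : s ∈ {1, 5, 9}, s ≤ k}:
g(0) = mex{} = 0
g(1) = mex{0} = 1
g(2) = mex{1} = 0
g(3) = mex{0} = 1
g(4) = mex{1} = 0
g(5) = mex{0} = 1
g(6) = mex{1} = 0
g(7) = mex{0} = 1
g(8) = mex{1} = 0
g(9) = mex{0} = 1
g(10) = mex{1} = 0
g(11) = mex{0} = 1
g(12) = mex{1} = 0
g(13) = mex{0} = 1
g(14) = mex{1} = 0
So g(14) = 0.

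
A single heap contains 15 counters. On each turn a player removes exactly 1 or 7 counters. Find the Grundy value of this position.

1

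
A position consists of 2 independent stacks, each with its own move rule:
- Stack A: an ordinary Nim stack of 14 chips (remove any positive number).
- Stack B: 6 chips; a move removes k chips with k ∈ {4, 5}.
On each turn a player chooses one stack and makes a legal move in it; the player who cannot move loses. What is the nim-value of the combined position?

Stack A is a plain Nim stack of size 14, so its Grundy value is 14.
Grundy values for stack B (subtraction set {4, 5}):
g(0) = mex{} = 0
g(1) = mex{} = 0
g(2) = mex{} = 0
g(3) = mex{} = 0
g(4) = mex{0} = 1
g(5) = mex{0} = 1
g(6) = mex{0} = 1
So g(6) = 1.
The value of a disjunctive sum is the nim-sum of the parts.
Combined value = 14 XOR 1 = 15.

15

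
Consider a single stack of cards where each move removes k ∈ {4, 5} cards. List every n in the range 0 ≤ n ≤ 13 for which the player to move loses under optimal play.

Compute g(0), g(1), … for moves {4, 5}:
g(0) = mex{} = 0
g(1) = mex{} = 0
g(2) = mex{} = 0
g(3) = mex{} = 0
g(4) = mex{0} = 1
g(5) = mex{0} = 1
g(6) = mex{0} = 1
g(7) = mex{0} = 1
g(8) = mex{0,1} = 2
g(9) = mex{1} = 0
g(10) = mex{1} = 0
g(11) = mex{1} = 0
g(12) = mex{1,2} = 0
g(13) = mex{0,2} = 1
The P-positions (g = 0) in 0..13 are 0, 1, 2, 3, 9, 10, 11, 12.

0, 1, 2, 3, 9, 10, 11, 12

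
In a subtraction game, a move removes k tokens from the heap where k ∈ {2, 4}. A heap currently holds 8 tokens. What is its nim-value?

1

Compute g(0), g(1), … for moves {2, 4}:
g(0) = mex{} = 0
g(1) = mex{} = 0
g(2) = mex{0} = 1
g(3) = mex{0} = 1
g(4) = mex{0,1} = 2
g(5) = mex{0,1} = 2
g(6) = mex{1,2} = 0
g(7) = mex{1,2} = 0
g(8) = mex{0,2} = 1
So g(8) = 1.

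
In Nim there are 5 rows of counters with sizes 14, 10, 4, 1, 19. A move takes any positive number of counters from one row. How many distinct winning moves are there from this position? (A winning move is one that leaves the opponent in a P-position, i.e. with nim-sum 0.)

1

Nim-sum: 14 ^ 10 ^ 4 ^ 1 ^ 19 = 18.
The overall nim-sum is X = 18. A row of size p has a winning move iff p XOR X < p (reduce it to p XOR X).
  14: 14 XOR 18 = 28 ≥ 14 — no move.
  10: 10 XOR 18 = 24 ≥ 10 — no move.
  4: 4 XOR 18 = 22 ≥ 4 — no move.
  1: 1 XOR 18 = 19 ≥ 1 — no move.
  19: 19 XOR 18 = 1 < 19 — winning move (to 1).
That gives 1 winning move.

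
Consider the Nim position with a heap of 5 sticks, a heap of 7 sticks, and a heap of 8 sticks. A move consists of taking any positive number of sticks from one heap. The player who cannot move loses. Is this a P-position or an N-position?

N-position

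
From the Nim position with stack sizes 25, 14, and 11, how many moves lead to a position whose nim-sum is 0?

1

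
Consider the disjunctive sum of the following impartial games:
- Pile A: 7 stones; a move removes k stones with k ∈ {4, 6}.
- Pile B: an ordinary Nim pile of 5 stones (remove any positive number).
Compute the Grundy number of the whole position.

4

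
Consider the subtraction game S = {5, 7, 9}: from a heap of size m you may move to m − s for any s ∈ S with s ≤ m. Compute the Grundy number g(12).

2

Build the Grundy sequence with g(k) = mex{g(k−s) : s ∈ {5, 7, 9}, s ≤ k}:
k:     0  1  2  3  4  5  6  7  8  9 10 11 12
g(k):  0  0  0  0  0  1  1  1  1  1  2  2  2
So g(12) = 2.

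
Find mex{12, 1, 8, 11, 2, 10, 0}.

3

The values 0, 1, 2 are all present; 3 is the first non-negative integer missing from the set.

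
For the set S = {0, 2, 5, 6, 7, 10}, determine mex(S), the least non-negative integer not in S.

1

0 is in the set but 1 is not, so the mex is 1.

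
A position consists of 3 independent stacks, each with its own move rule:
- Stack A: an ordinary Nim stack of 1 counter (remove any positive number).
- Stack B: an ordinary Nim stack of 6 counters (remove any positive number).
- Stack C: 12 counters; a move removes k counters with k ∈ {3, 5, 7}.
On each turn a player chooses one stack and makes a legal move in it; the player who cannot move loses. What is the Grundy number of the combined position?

7

Stack A is a plain Nim stack of size 1, so its Grundy value is 1.
Stack B is a plain Nim stack of size 6, so its Grundy value is 6.
For stack C, compute g(0), g(1), … with moves {3, 5, 7}:
k:     0  1  2  3  4  5  6  7  8  9 10 11 12
g(k):  0  0  0  1  1  1  2  2  2  3  0  0  0
So g(12) = 0.
The value of a disjunctive sum is the nim-sum of the parts.
Combined value = 1 ⊕ 6 ⊕ 0 = 7.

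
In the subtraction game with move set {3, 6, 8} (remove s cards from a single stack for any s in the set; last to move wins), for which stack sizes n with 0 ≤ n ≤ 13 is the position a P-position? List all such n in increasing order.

Build the Grundy sequence with g(k) = mex{g(k−s) : s ∈ {3, 6, 8}, s ≤ k}:
k:     0  1  2  3  4  5  6  7  8  9 10 11 12 13
g(k):  0  0  0  1  1  1  2  2  2  3  3  0  0  0
The P-positions (g = 0) in 0..13 are 0, 1, 2, 11, 12, 13.

0, 1, 2, 11, 12, 13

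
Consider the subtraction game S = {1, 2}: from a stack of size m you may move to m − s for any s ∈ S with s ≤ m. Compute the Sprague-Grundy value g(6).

Build the Grundy sequence with g(k) = mex{g(k−s) : s ∈ {1, 2}, s ≤ k}:
g(0) = mex{} = 0
g(1) = mex{0} = 1
g(2) = mex{0,1} = 2
g(3) = mex{1,2} = 0
g(4) = mex{0,2} = 1
g(5) = mex{0,1} = 2
g(6) = mex{1,2} = 0
So g(6) = 0.

0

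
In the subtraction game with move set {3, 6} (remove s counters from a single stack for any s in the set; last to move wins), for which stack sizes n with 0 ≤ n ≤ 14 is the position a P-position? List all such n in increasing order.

0, 1, 2, 9, 10, 11

Compute g(0), g(1), … for moves {3, 6}:
k:     0  1  2  3  4  5  6  7  8  9 10 11 12 13 14
g(k):  0  0  0  1  1  1  2  2  2  0  0  0  1  1  1
The P-positions (g = 0) in 0..14 are 0, 1, 2, 9, 10, 11.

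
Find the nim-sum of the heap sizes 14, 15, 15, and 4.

10

Bitwise XOR of the heap sizes:
  1110  (14)
  1111  (15)
  1111  (15)
  0100  (4)
  ----
  1010  (10)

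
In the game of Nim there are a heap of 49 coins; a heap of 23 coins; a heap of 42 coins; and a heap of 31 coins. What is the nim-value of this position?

Bitwise XOR of the heap sizes:
  110001  (49)
  010111  (23)
  101010  (42)
  011111  (31)
  ------
  010011  (19)

19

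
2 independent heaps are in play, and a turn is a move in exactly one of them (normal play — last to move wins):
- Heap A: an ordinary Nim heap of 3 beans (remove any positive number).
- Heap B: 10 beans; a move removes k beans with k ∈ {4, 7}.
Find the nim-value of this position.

Heap A is a plain Nim heap of size 3, so its Grundy value is 3.
Build the Grundy sequence for heap B with g(k) = mex{g(k−s) : s ∈ {4, 7}, s ≤ k}:
g(0) = mex{} = 0
g(1) = mex{} = 0
g(2) = mex{} = 0
g(3) = mex{} = 0
g(4) = mex{0} = 1
g(5) = mex{0} = 1
g(6) = mex{0} = 1
g(7) = mex{0} = 1
g(8) = mex{0,1} = 2
g(9) = mex{0,1} = 2
g(10) = mex{0,1} = 2
So g(10) = 2.
The value of a disjunctive sum is the nim-sum of the parts.
Combined value = 3 XOR 2 = 1.

1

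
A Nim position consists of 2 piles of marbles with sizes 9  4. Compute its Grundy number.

13

Bitwise XOR of the heap sizes:
  1001  (9)
  0100  (4)
  ----
  1101  (13)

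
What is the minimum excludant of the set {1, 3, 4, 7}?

0

0 is not in the set, so the mex is 0.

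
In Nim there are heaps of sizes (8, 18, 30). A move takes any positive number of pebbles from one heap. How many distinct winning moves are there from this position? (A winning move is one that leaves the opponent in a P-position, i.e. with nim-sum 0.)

Nim-sum: 8 ⊕ 18 ⊕ 30 = 4.
The overall nim-sum is X = 4. A heap of size p has a winning move iff p XOR X < p (reduce it to p XOR X).
  8: 8 XOR 4 = 12 ≥ 8 — no move.
  18: 18 XOR 4 = 22 ≥ 18 — no move.
  30: 30 XOR 4 = 26 < 30 — winning move (to 26).
That gives 1 winning move.

1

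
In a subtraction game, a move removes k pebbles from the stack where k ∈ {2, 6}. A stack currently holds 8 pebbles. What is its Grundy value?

Compute g(0), g(1), … for moves {2, 6}:
g(0) = mex{} = 0
g(1) = mex{} = 0
g(2) = mex{0} = 1
g(3) = mex{0} = 1
g(4) = mex{1} = 0
g(5) = mex{1} = 0
g(6) = mex{0} = 1
g(7) = mex{0} = 1
g(8) = mex{1} = 0
So g(8) = 0.

0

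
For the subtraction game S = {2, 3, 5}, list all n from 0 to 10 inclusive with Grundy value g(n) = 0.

Compute g(0), g(1), … for moves {2, 3, 5}:
g(0) = mex{} = 0
g(1) = mex{} = 0
g(2) = mex{0} = 1
g(3) = mex{0} = 1
g(4) = mex{0,1} = 2
g(5) = mex{0,1} = 2
g(6) = mex{0,1,2} = 3
g(7) = mex{1,2} = 0
g(8) = mex{1,2,3} = 0
g(9) = mex{0,2,3} = 1
g(10) = mex{0,2} = 1
The P-positions (g = 0) in 0..10 are 0, 1, 7, 8.

0, 1, 7, 8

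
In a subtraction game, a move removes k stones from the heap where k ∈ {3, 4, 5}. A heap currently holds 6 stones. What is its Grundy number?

2

Compute g(0), g(1), … for moves {3, 4, 5}:
k:     0  1  2  3  4  5  6
g(k):  0  0  0  1  1  1  2
So g(6) = 2.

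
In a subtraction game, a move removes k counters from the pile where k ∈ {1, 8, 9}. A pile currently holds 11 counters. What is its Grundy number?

Grundy values for subtraction set {1, 8, 9}:
g(0) = mex{} = 0
g(1) = mex{0} = 1
g(2) = mex{1} = 0
g(3) = mex{0} = 1
g(4) = mex{1} = 0
g(5) = mex{0} = 1
g(6) = mex{1} = 0
g(7) = mex{0} = 1
g(8) = mex{0,1} = 2
g(9) = mex{0,1,2} = 3
g(10) = mex{0,1,3} = 2
g(11) = mex{0,1,2} = 3
So g(11) = 3.

3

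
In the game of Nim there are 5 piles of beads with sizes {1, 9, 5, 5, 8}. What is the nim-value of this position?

0

Nim-sum: 1 XOR 9 XOR 5 XOR 5 XOR 8 = 0.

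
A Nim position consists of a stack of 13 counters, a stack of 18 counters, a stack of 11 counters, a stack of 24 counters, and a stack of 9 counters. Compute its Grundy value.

5

Compute the nim-sum pairwise:
13 ^ 18 = 31
31 ^ 11 = 20
20 ^ 24 = 12
12 ^ 9 = 5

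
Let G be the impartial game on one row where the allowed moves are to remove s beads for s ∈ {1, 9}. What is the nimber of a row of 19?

1

Grundy values for subtraction set {1, 9}:
k:     0  1  2  3  4  5  6  7  8  9 10 11 12 13 14 15 16 17 18 19
g(k):  0  1  0  1  0  1  0  1  0  1  0  1  0  1  0  1  0  1  0  1
So g(19) = 1.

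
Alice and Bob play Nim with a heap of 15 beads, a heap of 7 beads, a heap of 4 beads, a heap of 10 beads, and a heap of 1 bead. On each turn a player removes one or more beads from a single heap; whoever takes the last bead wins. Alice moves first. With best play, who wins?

Nim-sum: 15 XOR 7 XOR 4 XOR 10 XOR 1 = 7.
The nim-sum is 7 ≠ 0, so this is an N-position: the player to move can win; Alice has a winning move.

Alice wins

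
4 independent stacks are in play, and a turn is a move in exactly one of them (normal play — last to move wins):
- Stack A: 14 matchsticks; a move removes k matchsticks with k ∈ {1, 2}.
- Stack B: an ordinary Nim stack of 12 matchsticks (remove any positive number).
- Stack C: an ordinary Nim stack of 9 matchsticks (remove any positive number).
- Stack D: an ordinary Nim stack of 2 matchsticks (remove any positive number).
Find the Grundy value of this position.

5

Grundy values for stack A (subtraction set {1, 2}):
k:     0  1  2  3  4  5  6  7  8  9 10 11 12 13 14
g(k):  0  1  2  0  1  2  0  1  2  0  1  2  0  1  2
So g(14) = 2.
Stack B is a plain Nim stack of size 12, so its Grundy value is 12.
Stack C is a plain Nim stack of size 9, so its Grundy value is 9.
Stack D is a plain Nim stack of size 2, so its Grundy value is 2.
The value of a disjunctive sum is the nim-sum of the parts.
Combined value = 2 XOR 12 XOR 9 XOR 2 = 5.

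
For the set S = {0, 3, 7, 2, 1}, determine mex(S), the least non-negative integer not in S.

4

The values 0, 1, 2, 3 are all present; 4 is the first non-negative integer missing from the set.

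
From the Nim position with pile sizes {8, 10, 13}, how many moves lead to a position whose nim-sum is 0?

3

Compute the nim-sum pairwise:
8 ^ 10 = 2
2 ^ 13 = 15
The overall nim-sum is X = 15. A pile of size p has a winning move iff p XOR X < p (reduce it to p XOR X).
  8: 8 XOR 15 = 7 < 8 — winning move (to 7).
  10: 10 XOR 15 = 5 < 10 — winning move (to 5).
  13: 13 XOR 15 = 2 < 13 — winning move (to 2).
That gives 3 winning moves.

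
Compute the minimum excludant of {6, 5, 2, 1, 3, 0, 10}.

The values 0, 1, 2, 3 are all present; 4 is the first non-negative integer missing from the set.

4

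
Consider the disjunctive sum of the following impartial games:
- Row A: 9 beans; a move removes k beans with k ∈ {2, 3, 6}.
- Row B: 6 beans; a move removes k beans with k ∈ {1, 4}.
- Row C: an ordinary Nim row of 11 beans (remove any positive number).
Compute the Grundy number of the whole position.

10

Grundy values for row A (subtraction set {2, 3, 6}):
k:     0  1  2  3  4  5  6  7  8  9
g(k):  0  0  1  1  2  0  3  1  2  0
So g(9) = 0.
Build the Grundy sequence for row B with g(k) = mex{g(k−s) : s ∈ {1, 4}, s ≤ k}:
g(0) = mex{} = 0
g(1) = mex{0} = 1
g(2) = mex{1} = 0
g(3) = mex{0} = 1
g(4) = mex{0,1} = 2
g(5) = mex{1,2} = 0
g(6) = mex{0} = 1
So g(6) = 1.
Row C is a plain Nim row of size 11, so its Grundy value is 11.
The value of a disjunctive sum is the nim-sum of the parts.
Combined value = 0 XOR 1 XOR 11 = 10.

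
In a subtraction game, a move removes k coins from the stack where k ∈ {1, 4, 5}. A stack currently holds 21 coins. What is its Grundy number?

3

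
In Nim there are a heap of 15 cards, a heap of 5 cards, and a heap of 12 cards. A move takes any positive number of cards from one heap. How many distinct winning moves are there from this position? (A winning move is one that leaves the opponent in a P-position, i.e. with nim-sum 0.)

Write each in binary and XOR column by column:
  1111  (15)
  0101  (5)
  1100  (12)
  ----
  0110  (6)
The overall nim-sum is X = 6. A heap of size p has a winning move iff p XOR X < p (reduce it to p XOR X).
  15: 15 XOR 6 = 9 < 15 — winning move (to 9).
  5: 5 XOR 6 = 3 < 5 — winning move (to 3).
  12: 12 XOR 6 = 10 < 12 — winning move (to 10).
That gives 3 winning moves.

3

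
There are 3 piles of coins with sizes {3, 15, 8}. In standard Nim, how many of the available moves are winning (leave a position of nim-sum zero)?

1

Nim-sum: 3 XOR 15 XOR 8 = 4.
The overall nim-sum is X = 4. A pile of size p has a winning move iff p XOR X < p (reduce it to p XOR X).
  3: 3 XOR 4 = 7 ≥ 3 — no move.
  15: 15 XOR 4 = 11 < 15 — winning move (to 11).
  8: 8 XOR 4 = 12 ≥ 8 — no move.
That gives 1 winning move.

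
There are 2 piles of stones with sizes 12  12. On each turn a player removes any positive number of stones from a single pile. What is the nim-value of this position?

Compute the nim-sum pairwise:
12 ^ 12 = 0

0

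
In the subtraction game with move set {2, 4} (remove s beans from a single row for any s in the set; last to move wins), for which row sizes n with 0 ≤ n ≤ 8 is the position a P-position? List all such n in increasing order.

Grundy values for subtraction set {2, 4}:
k:     0  1  2  3  4  5  6  7  8
g(k):  0  0  1  1  2  2  0  0  1
The P-positions (g = 0) in 0..8 are 0, 1, 6, 7.

0, 1, 6, 7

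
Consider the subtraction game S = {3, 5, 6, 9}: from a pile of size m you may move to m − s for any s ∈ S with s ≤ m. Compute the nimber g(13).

0

Build the Grundy sequence with g(k) = mex{g(k−s) : s ∈ {3, 5, 6, 9}, s ≤ k}:
g(0) = mex{} = 0
g(1) = mex{} = 0
g(2) = mex{} = 0
g(3) = mex{0} = 1
g(4) = mex{0} = 1
g(5) = mex{0} = 1
g(6) = mex{0,1} = 2
g(7) = mex{0,1} = 2
g(8) = mex{0,1} = 2
g(9) = mex{0,1,2} = 3
g(10) = mex{0,1,2} = 3
g(11) = mex{0,1,2} = 3
g(12) = mex{1,2,3} = 0
g(13) = mex{1,2,3} = 0
So g(13) = 0.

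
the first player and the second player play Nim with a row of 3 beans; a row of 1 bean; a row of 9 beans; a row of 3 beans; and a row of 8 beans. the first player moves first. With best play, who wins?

the second player wins

Nim-sum: 3 ⊕ 1 ⊕ 9 ⊕ 3 ⊕ 8 = 0.
The nim-sum is 0, so this is a P-position: the player to move is in a losing position under optimal play; the first player is about to move from it and so loses — the second player wins.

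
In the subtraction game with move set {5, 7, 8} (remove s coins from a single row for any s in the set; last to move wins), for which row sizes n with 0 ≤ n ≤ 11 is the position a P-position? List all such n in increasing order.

0, 1, 2, 3, 4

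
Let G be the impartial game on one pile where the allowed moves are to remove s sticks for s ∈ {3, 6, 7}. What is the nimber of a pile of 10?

0

Build the Grundy sequence with g(k) = mex{g(k−s) : s ∈ {3, 6, 7}, s ≤ k}:
k:     0  1  2  3  4  5  6  7  8  9 10
g(k):  0  0  0  1  1  1  2  2  2  3  0
So g(10) = 0.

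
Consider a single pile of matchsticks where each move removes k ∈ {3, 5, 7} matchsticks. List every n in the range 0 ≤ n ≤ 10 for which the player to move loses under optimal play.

0, 1, 2, 10

Grundy values for subtraction set {3, 5, 7}:
g(0) = mex{} = 0
g(1) = mex{} = 0
g(2) = mex{} = 0
g(3) = mex{0} = 1
g(4) = mex{0} = 1
g(5) = mex{0} = 1
g(6) = mex{0,1} = 2
g(7) = mex{0,1} = 2
g(8) = mex{0,1} = 2
g(9) = mex{0,1,2} = 3
g(10) = mex{1,2} = 0
The P-positions (g = 0) in 0..10 are 0, 1, 2, 10.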